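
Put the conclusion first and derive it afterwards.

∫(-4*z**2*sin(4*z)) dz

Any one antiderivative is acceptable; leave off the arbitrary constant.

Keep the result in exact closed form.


The answer is z**2*cos(4*z) - z*sin(4*z)/2 - cos(4*z)/8.
Step 1. Integrate ∫(-4*z**2*sin(4*z)) dz by parts with u = z**2, dv = (-4*sin(4*z)) dz, so v = cos(4*z): now z**2*cos(4*z) + ∫(-2*z*cos(4*z)) dz.
Step 2. Integrate ∫(-2*z*cos(4*z)) dz by parts with u = z, dv = (-2*cos(4*z)) dz, so v = -sin(4*z)/2: now z**2*cos(4*z) - z*sin(4*z)/2 + ∫(sin(4*z)/2) dz.
Step 3. Evaluate the standard form: now z**2*cos(4*z) - z*sin(4*z)/2 - cos(4*z)/8.
Answer: z**2*cos(4*z) - z*sin(4*z)/2 - cos(4*z)/8.


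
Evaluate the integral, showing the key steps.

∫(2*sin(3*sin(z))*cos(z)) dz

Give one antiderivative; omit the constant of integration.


Step 1. Substitute u = sin(z), turning ∫(2*sin(3*sin(z))*cos(z)) dz into ∫(2*sin(3*u)) du: now ∫(2*sin(3*u)) du.
Step 2. Evaluate the standard form: now -2*cos(3*u)/3.
Step 3. Substitute back u = sin(z): now -2*cos(3*sin(z))/3.
Answer: -2*cos(3*sin(z))/3.


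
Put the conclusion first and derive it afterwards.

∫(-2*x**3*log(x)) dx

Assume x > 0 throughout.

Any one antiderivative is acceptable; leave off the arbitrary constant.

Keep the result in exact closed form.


The answer is -x**4*log(x)/2 + x**4/8.
Step 1. Integrate ∫(-2*x**3*log(x)) dx by parts with u = log(x), dv = (-2*x**3) dx, so v = -x**4/2 [assuming x > 0]: now -x**4*log(x)/2 + ∫(x**3/2) dx.
Step 2. Evaluate the standard form: now -x**4*log(x)/2 + x**4/8.
Answer: -x**4*log(x)/2 + x**4/8.


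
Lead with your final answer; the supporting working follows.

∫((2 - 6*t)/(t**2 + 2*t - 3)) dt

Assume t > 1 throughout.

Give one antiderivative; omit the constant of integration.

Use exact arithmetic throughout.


The answer is -log(t - 1) - 5*log(t + 3).
Step 1. Decompose ∫((2 - 6*t)/(t**2 + 2*t - 3)) dt by partial fractions, (2 - 6*t)/(t**2 + 2*t - 3) = -5/(t + 3) - 1/(t - 1): now ∫(-1/(t - 1)) dt + ∫(-5/(t + 3)) dt.
Step 2. Evaluate the standard form [assuming t > -3]: now -5*log(t + 3) + ∫(-1/(t - 1)) dt.
Step 3. Evaluate the standard form [assuming t > 1]: now -log(t - 1) - 5*log(t + 3).
Answer: -log(t - 1) - 5*log(t + 3).


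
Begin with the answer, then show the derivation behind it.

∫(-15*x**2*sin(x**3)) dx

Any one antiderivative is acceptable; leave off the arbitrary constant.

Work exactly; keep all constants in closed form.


The answer is 5*cos(x**3).
Step 1. Substitute u = x**3, turning ∫(-15*x**2*sin(x**3)) dx into ∫(-5*sin(u)) du: now ∫(-5*sin(u)) du.
Step 2. Evaluate the standard form: now 5*cos(u).
Step 3. Substitute back u = x**3: now 5*cos(x**3).
Answer: 5*cos(x**3).


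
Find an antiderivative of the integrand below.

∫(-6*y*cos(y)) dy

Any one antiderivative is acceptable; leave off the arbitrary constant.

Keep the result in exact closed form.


Answer: -6*y*sin(y) - 6*cos(y).


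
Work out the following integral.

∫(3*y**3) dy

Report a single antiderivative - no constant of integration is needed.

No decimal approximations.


Answer: 3*y**4/4.


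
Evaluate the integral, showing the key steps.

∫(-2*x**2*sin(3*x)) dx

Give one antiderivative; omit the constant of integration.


Step 1. Integrate ∫(-2*x**2*sin(3*x)) dx by parts with u = x**2, dv = (-2*sin(3*x)) dx, so v = 2*cos(3*x)/3: now 2*x**2*cos(3*x)/3 + ∫(-4*x*cos(3*x)/3) dx.
Step 2. Integrate ∫(-4*x*cos(3*x)/3) dx by parts with u = x, dv = (-4*cos(3*x)/3) dx, so v = -4*sin(3*x)/9: now 2*x**2*cos(3*x)/3 - 4*x*sin(3*x)/9 + ∫(4*sin(3*x)/9) dx.
Step 3. Evaluate the standard form: now 2*x**2*cos(3*x)/3 - 4*x*sin(3*x)/9 - 4*cos(3*x)/27.
Answer: 2*x**2*cos(3*x)/3 - 4*x*sin(3*x)/9 - 4*cos(3*x)/27.


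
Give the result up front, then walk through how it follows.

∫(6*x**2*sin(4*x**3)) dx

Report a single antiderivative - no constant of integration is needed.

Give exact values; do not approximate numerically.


The answer is -cos(4*x**3)/2.
Step 1. Substitute u = x**3, turning ∫(6*x**2*sin(4*x**3)) dx into ∫(2*sin(4*u)) du: now ∫(2*sin(4*u)) du.
Step 2. Evaluate the standard form: now -cos(4*u)/2.
Step 3. Substitute back u = x**3: now -cos(4*x**3)/2.
Answer: -cos(4*x**3)/2.


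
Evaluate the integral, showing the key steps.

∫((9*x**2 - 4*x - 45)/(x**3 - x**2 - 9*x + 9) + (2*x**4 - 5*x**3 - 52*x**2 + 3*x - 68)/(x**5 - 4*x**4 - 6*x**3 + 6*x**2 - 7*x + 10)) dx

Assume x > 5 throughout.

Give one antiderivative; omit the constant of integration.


Step 1. Rewrite: now ∫((9*x**2 - 4*x - 45)/(x**3 - x**2 - 9*x + 9)) dx + ∫((2*x**4 - 5*x**3 - 52*x**2 + 3*x - 68)/(x**5 - 4*x**4 - 6*x**3 + 6*x**2 - 7*x + 10)) dx.
Step 2. Decompose ∫((2*x**4 - 5*x**3 - 52*x**2 + 3*x - 68)/(x**5 - 4*x**4 - 6*x**3 + 6*x**2 - 7*x + 10)) dx by partial fractions, (2*x**4 - 5*x**3 - 52*x**2 + 3*x - 68)/(x**5 - 4*x**4 - 6*x**3 + 6*x**2 - 7*x + 10) = -1/(x**2 + 1) - 2/(x + 2) + 5/(x - 1) - 1/(x - 5): now ∫((9*x**2 - 4*x - 45)/(x**3 - x**2 - 9*x + 9)) dx + ∫(-1/(x - 5)) dx + ∫(5/(x - 1)) dx + ∫(-2/(x + 2)) dx + ∫(-1/(x**2 + 1)) dx.
Step 3. Evaluate the standard form [assuming x > 5]: now -log(x - 5) + ∫((9*x**2 - 4*x - 45)/(x**3 - x**2 - 9*x + 9)) dx + ∫(5/(x - 1)) dx + ∫(-2/(x + 2)) dx + ∫(-1/(x**2 + 1)) dx.
Step 4. Evaluate the standard form [assuming x > -2]: now -log(x - 5) - 2*log(x + 2) + ∫((9*x**2 - 4*x - 45)/(x**3 - x**2 - 9*x + 9)) dx + ∫(5/(x - 1)) dx + ∫(-1/(x**2 + 1)) dx.
Step 5. Evaluate the standard form [assuming x > 1]: now -log(x - 5) + 5*log(x - 1) - 2*log(x + 2) + ∫((9*x**2 - 4*x - 45)/(x**3 - x**2 - 9*x + 9)) dx + ∫(-1/(x**2 + 1)) dx.
Step 6. Evaluate the standard form: now -log(x - 5) + 5*log(x - 1) - 2*log(x + 2) - atan(x) + ∫((9*x**2 - 4*x - 45)/(x**3 - x**2 - 9*x + 9)) dx.
Step 7. Decompose ∫((9*x**2 - 4*x - 45)/(x**3 - x**2 - 9*x + 9)) dx by partial fractions, (9*x**2 - 4*x - 45)/(x**3 - x**2 - 9*x + 9) = 2/(x + 3) + 5/(x - 1) + 2/(x - 3): now -log(x - 5) + 5*log(x - 1) - 2*log(x + 2) - atan(x) + ∫(2/(x - 3)) dx + ∫(5/(x - 1)) dx + ∫(2/(x + 3)) dx.
Step 8. Evaluate the standard form [assuming x > 3]: now -log(x - 5) + 2*log(x - 3) + 5*log(x - 1) - 2*log(x + 2) - atan(x) + ∫(5/(x - 1)) dx + ∫(2/(x + 3)) dx.
Step 9. Evaluate the standard form [assuming x > -3]: now -log(x - 5) + 2*log(x - 3) + 5*log(x - 1) - 2*log(x + 2) + 2*log(x + 3) - atan(x) + ∫(5/(x - 1)) dx.
Step 10. Evaluate the standard form [assuming x > 1]: now -log(x - 5) + 2*log(x - 3) + 10*log(x - 1) - 2*log(x + 2) + 2*log(x + 3) - atan(x).
Answer: -log(x - 5) + 2*log(x - 3) + 10*log(x - 1) - 2*log(x + 2) + 2*log(x + 3) - atan(x).


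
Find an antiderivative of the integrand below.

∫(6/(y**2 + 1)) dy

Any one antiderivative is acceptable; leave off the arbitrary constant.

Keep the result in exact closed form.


Answer: 6*atan(y).


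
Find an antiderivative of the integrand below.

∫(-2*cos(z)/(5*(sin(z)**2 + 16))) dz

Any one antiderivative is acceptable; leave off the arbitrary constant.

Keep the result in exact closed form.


Answer: -atan(sin(z)/4)/10.


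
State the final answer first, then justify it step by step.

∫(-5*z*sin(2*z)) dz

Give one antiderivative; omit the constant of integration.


The answer is 5*z*cos(2*z)/2 - 5*sin(2*z)/4.
Step 1. Integrate ∫(-5*z*sin(2*z)) dz by parts with u = z, dv = (-5*sin(2*z)) dz, so v = 5*cos(2*z)/2: now 5*z*cos(2*z)/2 + ∫(-5*cos(2*z)/2) dz.
Step 2. Evaluate the standard form: now 5*z*cos(2*z)/2 - 5*sin(2*z)/4.
Answer: 5*z*cos(2*z)/2 - 5*sin(2*z)/4.


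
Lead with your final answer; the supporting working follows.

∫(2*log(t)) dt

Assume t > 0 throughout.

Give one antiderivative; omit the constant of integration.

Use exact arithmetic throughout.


The answer is 2*t*log(t) - 2*t.
Step 1. Integrate ∫(2*log(t)) dt by parts with u = log(t), dv = (2) dt, so v = 2*t [assuming t > 0]: now 2*t*log(t) + ∫(-2) dt.
Step 2. Evaluate the standard form: now 2*t*log(t) - 2*t.
Answer: 2*t*log(t) - 2*t.


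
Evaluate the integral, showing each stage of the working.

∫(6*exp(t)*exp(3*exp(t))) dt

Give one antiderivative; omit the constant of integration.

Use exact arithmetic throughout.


Step 1. Substitute u = exp(t), turning ∫(6*exp(t)*exp(3*exp(t))) dt into ∫(6*exp(3*u)) du: now ∫(6*exp(3*u)) du.
Step 2. Evaluate the standard form: now 2*exp(3*u).
Step 3. Substitute back u = exp(t): now 2*exp(3*exp(t)).
Answer: 2*exp(3*exp(t)).


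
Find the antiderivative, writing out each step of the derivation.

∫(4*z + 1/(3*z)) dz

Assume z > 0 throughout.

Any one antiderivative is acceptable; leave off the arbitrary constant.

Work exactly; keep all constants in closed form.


Step 1. Rewrite: now ∫(1/(3*z)) dz + ∫(4*z) dz.
Step 2. Evaluate the standard form: now 2*z**2 + ∫(1/(3*z)) dz.
Step 3. Evaluate the standard form [assuming z > 0]: now 2*z**2 + log(z)/3.
Answer: 2*z**2 + log(z)/3.


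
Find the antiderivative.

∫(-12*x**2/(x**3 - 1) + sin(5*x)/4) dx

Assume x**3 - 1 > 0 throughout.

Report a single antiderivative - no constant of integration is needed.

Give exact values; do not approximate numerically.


Answer: -4*log(x**3 - 1) - cos(5*x)/20.


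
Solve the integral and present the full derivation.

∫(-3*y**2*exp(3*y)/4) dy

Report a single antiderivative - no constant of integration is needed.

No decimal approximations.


Step 1. Integrate ∫(-3*y**2*exp(3*y)/4) dy by parts with u = y**2, dv = (-3*exp(3*y)/4) dy, so v = -exp(3*y)/4: now -y**2*exp(3*y)/4 + ∫(y*exp(3*y)/2) dy.
Step 2. Integrate ∫(y*exp(3*y)/2) dy by parts with u = y, dv = (exp(3*y)/2) dy, so v = exp(3*y)/6: now -y**2*exp(3*y)/4 + y*exp(3*y)/6 + ∫(-exp(3*y)/6) dy.
Step 3. Evaluate the standard form: now -y**2*exp(3*y)/4 + y*exp(3*y)/6 - exp(3*y)/18.
Answer: -y**2*exp(3*y)/4 + y*exp(3*y)/6 - exp(3*y)/18.


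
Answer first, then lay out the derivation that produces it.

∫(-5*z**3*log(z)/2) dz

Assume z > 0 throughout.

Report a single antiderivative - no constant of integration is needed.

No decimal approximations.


The answer is -5*z**4*log(z)/8 + 5*z**4/32.
Step 1. Integrate ∫(-5*z**3*log(z)/2) dz by parts with u = log(z), dv = (-5*z**3/2) dz, so v = -5*z**4/8 [assuming z > 0]: now -5*z**4*log(z)/8 + ∫(5*z**3/8) dz.
Step 2. Evaluate the standard form: now -5*z**4*log(z)/8 + 5*z**4/32.
Answer: -5*z**4*log(z)/8 + 5*z**4/32.


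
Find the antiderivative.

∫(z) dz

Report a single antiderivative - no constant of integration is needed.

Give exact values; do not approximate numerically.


Answer: z**2/2.


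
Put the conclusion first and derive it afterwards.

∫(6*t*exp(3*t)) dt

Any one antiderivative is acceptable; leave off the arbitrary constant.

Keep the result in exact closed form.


The answer is 2*t*exp(3*t) - 2*exp(3*t)/3.
Step 1. Integrate ∫(6*t*exp(3*t)) dt by parts with u = t, dv = (6*exp(3*t)) dt, so v = 2*exp(3*t): now 2*t*exp(3*t) + ∫(-2*exp(3*t)) dt.
Step 2. Evaluate the standard form: now 2*t*exp(3*t) - 2*exp(3*t)/3.
Answer: 2*t*exp(3*t) - 2*exp(3*t)/3.


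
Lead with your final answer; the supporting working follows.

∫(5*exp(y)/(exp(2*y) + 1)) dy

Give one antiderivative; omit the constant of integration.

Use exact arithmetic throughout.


The answer is 5*atan(exp(y)).
Step 1. Substitute u = exp(y), turning ∫(5*exp(y)/(exp(2*y) + 1)) dy into ∫(5/(u**2 + 1)) du: now ∫(5/(u**2 + 1)) du.
Step 2. Evaluate the standard form: now 5*atan(u).
Step 3. Substitute back u = exp(y): now 5*atan(exp(y)).
Answer: 5*atan(exp(y)).


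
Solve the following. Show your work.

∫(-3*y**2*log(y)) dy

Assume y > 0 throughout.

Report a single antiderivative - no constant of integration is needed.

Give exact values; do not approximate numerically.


Step 1. Integrate ∫(-3*y**2*log(y)) dy by parts with u = log(y), dv = (-3*y**2) dy, so v = -y**3 [assuming y > 0]: now -y**3*log(y) + ∫(y**2) dy.
Step 2. Evaluate the standard form: now -y**3*log(y) + y**3/3.
Answer: -y**3*log(y) + y**3/3.


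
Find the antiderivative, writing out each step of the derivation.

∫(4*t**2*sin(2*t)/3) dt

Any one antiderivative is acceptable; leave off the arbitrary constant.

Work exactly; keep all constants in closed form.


Step 1. Integrate ∫(4*t**2*sin(2*t)/3) dt by parts with u = t**2, dv = (4*sin(2*t)/3) dt, so v = -2*cos(2*t)/3: now -2*t**2*cos(2*t)/3 + ∫(4*t*cos(2*t)/3) dt.
Step 2. Integrate ∫(4*t*cos(2*t)/3) dt by parts with u = t, dv = (4*cos(2*t)/3) dt, so v = 2*sin(2*t)/3: now -2*t**2*cos(2*t)/3 + 2*t*sin(2*t)/3 + ∫(-2*sin(2*t)/3) dt.
Step 3. Evaluate the standard form: now -2*t**2*cos(2*t)/3 + 2*t*sin(2*t)/3 + cos(2*t)/3.
Answer: -2*t**2*cos(2*t)/3 + 2*t*sin(2*t)/3 + cos(2*t)/3.


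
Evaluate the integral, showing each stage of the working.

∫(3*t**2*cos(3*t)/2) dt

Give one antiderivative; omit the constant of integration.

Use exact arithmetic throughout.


Step 1. Integrate ∫(3*t**2*cos(3*t)/2) dt by parts with u = t**2, dv = (3*cos(3*t)/2) dt, so v = sin(3*t)/2: now t**2*sin(3*t)/2 + ∫(-t*sin(3*t)) dt.
Step 2. Integrate ∫(-t*sin(3*t)) dt by parts with u = t, dv = (-sin(3*t)) dt, so v = cos(3*t)/3: now t**2*sin(3*t)/2 + t*cos(3*t)/3 + ∫(-cos(3*t)/3) dt.
Step 3. Evaluate the standard form: now t**2*sin(3*t)/2 + t*cos(3*t)/3 - sin(3*t)/9.
Answer: t**2*sin(3*t)/2 + t*cos(3*t)/3 - sin(3*t)/9.


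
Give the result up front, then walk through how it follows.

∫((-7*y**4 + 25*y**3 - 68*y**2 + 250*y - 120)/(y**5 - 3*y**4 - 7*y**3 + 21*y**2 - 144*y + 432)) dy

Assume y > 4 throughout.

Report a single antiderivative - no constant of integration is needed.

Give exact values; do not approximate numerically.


The answer is -2*log(y - 4) - log(y - 3) - 4*log(y + 4) - atan(y/3)/3.
Step 1. Decompose ∫((-7*y**4 + 25*y**3 - 68*y**2 + 250*y - 120)/(y**5 - 3*y**4 - 7*y**3 + 21*y**2 - 144*y + 432)) dy by partial fractions, (-7*y**4 + 25*y**3 - 68*y**2 + 250*y - 120)/(y**5 - 3*y**4 - 7*y**3 + 21*y**2 - 144*y + 432) = -1/(y**2 + 9) - 4/(y + 4) - 1/(y - 3) - 2/(y - 4): now ∫(-2/(y - 4)) dy + ∫(-1/(y - 3)) dy + ∫(-4/(y + 4)) dy + ∫(-1/(y**2 + 9)) dy.
Step 2. Evaluate the standard form [assuming y > 4]: now -2*log(y - 4) + ∫(-1/(y - 3)) dy + ∫(-4/(y + 4)) dy + ∫(-1/(y**2 + 9)) dy.
Step 3. Evaluate the standard form [assuming y > -4]: now -2*log(y - 4) - 4*log(y + 4) + ∫(-1/(y - 3)) dy + ∫(-1/(y**2 + 9)) dy.
Step 4. Evaluate the standard form [assuming y > 3]: now -2*log(y - 4) - log(y - 3) - 4*log(y + 4) + ∫(-1/(y**2 + 9)) dy.
Step 5. Evaluate the standard form: now -2*log(y - 4) - log(y - 3) - 4*log(y + 4) - atan(y/3)/3.
Answer: -2*log(y - 4) - log(y - 3) - 4*log(y + 4) - atan(y/3)/3.


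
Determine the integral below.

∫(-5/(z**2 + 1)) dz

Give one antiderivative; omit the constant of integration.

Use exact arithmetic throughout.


Answer: -5*atan(z).


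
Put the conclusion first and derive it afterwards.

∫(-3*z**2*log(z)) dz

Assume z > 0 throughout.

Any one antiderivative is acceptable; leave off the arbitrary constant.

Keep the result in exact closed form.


The answer is -z**3*log(z) + z**3/3.
Step 1. Integrate ∫(-3*z**2*log(z)) dz by parts with u = log(z), dv = (-3*z**2) dz, so v = -z**3 [assuming z > 0]: now -z**3*log(z) + ∫(z**2) dz.
Step 2. Evaluate the standard form: now -z**3*log(z) + z**3/3.
Answer: -z**3*log(z) + z**3/3.


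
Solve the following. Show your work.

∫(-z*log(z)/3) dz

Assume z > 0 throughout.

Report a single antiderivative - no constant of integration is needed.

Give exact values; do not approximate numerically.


Step 1. Integrate ∫(-z*log(z)/3) dz by parts with u = log(z), dv = (-z/3) dz, so v = -z**2/6 [assuming z > 0]: now -z**2*log(z)/6 + ∫(z/6) dz.
Step 2. Evaluate the standard form: now -z**2*log(z)/6 + z**2/12.
Answer: -z**2*log(z)/6 + z**2/12.


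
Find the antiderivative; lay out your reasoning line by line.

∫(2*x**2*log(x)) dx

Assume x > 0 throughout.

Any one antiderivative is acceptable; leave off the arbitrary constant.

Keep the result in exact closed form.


Step 1. Integrate ∫(2*x**2*log(x)) dx by parts with u = log(x), dv = (2*x**2) dx, so v = 2*x**3/3 [assuming x > 0]: now 2*x**3*log(x)/3 + ∫(-2*x**2/3) dx.
Step 2. Evaluate the standard form: now 2*x**3*log(x)/3 - 2*x**3/9.
Answer: 2*x**3*log(x)/3 - 2*x**3/9.


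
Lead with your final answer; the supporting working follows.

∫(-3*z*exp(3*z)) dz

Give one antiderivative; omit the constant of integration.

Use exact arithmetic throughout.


The answer is -z*exp(3*z) + exp(3*z)/3.
Step 1. Integrate ∫(-3*z*exp(3*z)) dz by parts with u = z, dv = (-3*exp(3*z)) dz, so v = -exp(3*z): now -z*exp(3*z) + ∫(exp(3*z)) dz.
Step 2. Evaluate the standard form: now -z*exp(3*z) + exp(3*z)/3.
Answer: -z*exp(3*z) + exp(3*z)/3.


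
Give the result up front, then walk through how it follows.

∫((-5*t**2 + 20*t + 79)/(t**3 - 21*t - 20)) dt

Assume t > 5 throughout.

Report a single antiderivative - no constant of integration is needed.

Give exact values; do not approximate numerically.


The answer is log(t - 5) - 3*log(t + 1) - 3*log(t + 4).
Step 1. Decompose ∫((-5*t**2 + 20*t + 79)/(t**3 - 21*t - 20)) dt by partial fractions, (-5*t**2 + 20*t + 79)/(t**3 - 21*t - 20) = -3/(t + 4) - 3/(t + 1) + 1/(t - 5): now ∫(1/(t - 5)) dt + ∫(-3/(t + 1)) dt + ∫(-3/(t + 4)) dt.
Step 2. Evaluate the standard form [assuming t > -1]: now -3*log(t + 1) + ∫(1/(t - 5)) dt + ∫(-3/(t + 4)) dt.
Step 3. Evaluate the standard form [assuming t > 5]: now log(t - 5) - 3*log(t + 1) + ∫(-3/(t + 4)) dt.
Step 4. Evaluate the standard form [assuming t > -4]: now log(t - 5) - 3*log(t + 1) - 3*log(t + 4).
Answer: log(t - 5) - 3*log(t + 1) - 3*log(t + 4).


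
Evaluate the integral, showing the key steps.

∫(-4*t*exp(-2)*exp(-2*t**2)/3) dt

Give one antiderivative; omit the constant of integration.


Step 1. Substitute u = t**2 + 1, turning ∫(-4*t*exp(-2)*exp(-2*t**2)/3) dt into ∫(-2*exp(-2*u)/3) du: now ∫(-2*exp(-2*u)/3) du.
Step 2. Evaluate the standard form: now exp(-2*u)/3.
Step 3. Substitute back u = t**2 + 1: now exp(-2*t**2 - 2)/3.
Answer: exp(-2*t**2 - 2)/3.


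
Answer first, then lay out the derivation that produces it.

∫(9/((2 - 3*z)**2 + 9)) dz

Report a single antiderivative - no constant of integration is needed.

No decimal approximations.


The answer is atan(z - 2/3).
Step 1. Substitute u = 2 - 3*z, turning ∫(9/((2 - 3*z)**2 + 9)) dz into ∫(-3/(u**2 + 9)) du: now ∫(-3/(u**2 + 9)) du.
Step 2. Evaluate the standard form: now -atan(u/3).
Step 3. Substitute back u = 2 - 3*z: now atan(z - 2/3).
Answer: atan(z - 2/3).


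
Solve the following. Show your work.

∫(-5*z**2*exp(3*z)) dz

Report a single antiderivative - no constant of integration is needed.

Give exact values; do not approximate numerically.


Step 1. Integrate ∫(-5*z**2*exp(3*z)) dz by parts with u = z**2, dv = (-5*exp(3*z)) dz, so v = -5*exp(3*z)/3: now -5*z**2*exp(3*z)/3 + ∫(10*z*exp(3*z)/3) dz.
Step 2. Integrate ∫(10*z*exp(3*z)/3) dz by parts with u = z, dv = (10*exp(3*z)/3) dz, so v = 10*exp(3*z)/9: now -5*z**2*exp(3*z)/3 + 10*z*exp(3*z)/9 + ∫(-10*exp(3*z)/9) dz.
Step 3. Evaluate the standard form: now -5*z**2*exp(3*z)/3 + 10*z*exp(3*z)/9 - 10*exp(3*z)/27.
Answer: -5*z**2*exp(3*z)/3 + 10*z*exp(3*z)/9 - 10*exp(3*z)/27.


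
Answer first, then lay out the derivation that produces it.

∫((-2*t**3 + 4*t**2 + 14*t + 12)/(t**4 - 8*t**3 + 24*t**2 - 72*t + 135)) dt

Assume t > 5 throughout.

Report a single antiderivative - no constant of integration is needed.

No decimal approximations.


The answer is -log(t - 5) - log(t - 3) - 4*atan(t/3)/3.
Step 1. Decompose ∫((-2*t**3 + 4*t**2 + 14*t + 12)/(t**4 - 8*t**3 + 24*t**2 - 72*t + 135)) dt by partial fractions, (-2*t**3 + 4*t**2 + 14*t + 12)/(t**4 - 8*t**3 + 24*t**2 - 72*t + 135) = -4/(t**2 + 9) - 1/(t - 3) - 1/(t - 5): now ∫(-1/(t - 5)) dt + ∫(-1/(t - 3)) dt + ∫(-4/(t**2 + 9)) dt.
Step 2. Evaluate the standard form [assuming t > 3]: now -log(t - 3) + ∫(-1/(t - 5)) dt + ∫(-4/(t**2 + 9)) dt.
Step 3. Evaluate the standard form [assuming t > 5]: now -log(t - 5) - log(t - 3) + ∫(-4/(t**2 + 9)) dt.
Step 4. Evaluate the standard form: now -log(t - 5) - log(t - 3) - 4*atan(t/3)/3.
Answer: -log(t - 5) - log(t - 3) - 4*atan(t/3)/3.


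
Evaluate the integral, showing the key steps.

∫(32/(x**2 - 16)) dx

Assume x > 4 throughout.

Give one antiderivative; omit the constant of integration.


Step 1. Decompose ∫(32/(x**2 - 16)) dx by partial fractions, 32/(x**2 - 16) = -4/(x + 4) + 4/(x - 4): now ∫(4/(x - 4)) dx + ∫(-4/(x + 4)) dx.
Step 2. Evaluate the standard form [assuming x > 4]: now 4*log(x - 4) + ∫(-4/(x + 4)) dx.
Step 3. Evaluate the standard form [assuming x > -4]: now 4*log(x - 4) - 4*log(x + 4).
Answer: 4*log(x - 4) - 4*log(x + 4).


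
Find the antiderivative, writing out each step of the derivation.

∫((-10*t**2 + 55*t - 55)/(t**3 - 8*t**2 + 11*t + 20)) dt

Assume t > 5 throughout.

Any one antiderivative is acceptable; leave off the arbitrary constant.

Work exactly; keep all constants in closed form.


Step 1. Decompose ∫((-10*t**2 + 55*t - 55)/(t**3 - 8*t**2 + 11*t + 20)) dt by partial fractions, (-10*t**2 + 55*t - 55)/(t**3 - 8*t**2 + 11*t + 20) = -4/(t + 1) - 1/(t - 4) - 5/(t - 5): now ∫(-5/(t - 5)) dt + ∫(-1/(t - 4)) dt + ∫(-4/(t + 1)) dt.
Step 2. Evaluate the standard form [assuming t > 5]: now -5*log(t - 5) + ∫(-1/(t - 4)) dt + ∫(-4/(t + 1)) dt.
Step 3. Evaluate the standard form [assuming t > -1]: now -5*log(t - 5) - 4*log(t + 1) + ∫(-1/(t - 4)) dt.
Step 4. Evaluate the standard form [assuming t > 4]: now -5*log(t - 5) - log(t - 4) - 4*log(t + 1).
Answer: -5*log(t - 5) - log(t - 4) - 4*log(t + 1).


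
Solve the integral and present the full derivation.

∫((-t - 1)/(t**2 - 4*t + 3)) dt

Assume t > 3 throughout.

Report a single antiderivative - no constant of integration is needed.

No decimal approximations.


Step 1. Decompose ∫((-t - 1)/(t**2 - 4*t + 3)) dt by partial fractions, (-t - 1)/(t**2 - 4*t + 3) = 1/(t - 1) - 2/(t - 3): now ∫(-2/(t - 3)) dt + ∫(1/(t - 1)) dt.
Step 2. Evaluate the standard form [assuming t > 3]: now -2*log(t - 3) + ∫(1/(t - 1)) dt.
Step 3. Evaluate the standard form [assuming t > 1]: now -2*log(t - 3) + log(t - 1).
Answer: -2*log(t - 3) + log(t - 1).


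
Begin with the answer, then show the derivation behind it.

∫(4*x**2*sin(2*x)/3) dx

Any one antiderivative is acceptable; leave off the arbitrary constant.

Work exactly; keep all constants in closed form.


The answer is -2*x**2*cos(2*x)/3 + 2*x*sin(2*x)/3 + cos(2*x)/3.
Step 1. Integrate ∫(4*x**2*sin(2*x)/3) dx by parts with u = x**2, dv = (4*sin(2*x)/3) dx, so v = -2*cos(2*x)/3: now -2*x**2*cos(2*x)/3 + ∫(4*x*cos(2*x)/3) dx.
Step 2. Integrate ∫(4*x*cos(2*x)/3) dx by parts with u = x, dv = (4*cos(2*x)/3) dx, so v = 2*sin(2*x)/3: now -2*x**2*cos(2*x)/3 + 2*x*sin(2*x)/3 + ∫(-2*sin(2*x)/3) dx.
Step 3. Evaluate the standard form: now -2*x**2*cos(2*x)/3 + 2*x*sin(2*x)/3 + cos(2*x)/3.
Answer: -2*x**2*cos(2*x)/3 + 2*x*sin(2*x)/3 + cos(2*x)/3.


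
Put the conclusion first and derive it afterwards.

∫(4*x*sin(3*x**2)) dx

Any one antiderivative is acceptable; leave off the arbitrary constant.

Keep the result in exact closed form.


The answer is -2*cos(3*x**2)/3.
Step 1. Substitute u = x**2, turning ∫(4*x*sin(3*x**2)) dx into ∫(2*sin(3*u)) du: now ∫(2*sin(3*u)) du.
Step 2. Evaluate the standard form: now -2*cos(3*u)/3.
Step 3. Substitute back u = x**2: now -2*cos(3*x**2)/3.
Answer: -2*cos(3*x**2)/3.


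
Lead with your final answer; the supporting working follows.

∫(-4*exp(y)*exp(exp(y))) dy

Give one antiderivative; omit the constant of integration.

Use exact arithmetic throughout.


The answer is -4*exp(exp(y)).
Step 1. Substitute u = exp(y), turning ∫(-4*exp(y)*exp(exp(y))) dy into ∫(-4*exp(u)) du: now ∫(-4*exp(u)) du.
Step 2. Evaluate the standard form: now -4*exp(u).
Step 3. Substitute back u = exp(y): now -4*exp(exp(y)).
Answer: -4*exp(exp(y)).


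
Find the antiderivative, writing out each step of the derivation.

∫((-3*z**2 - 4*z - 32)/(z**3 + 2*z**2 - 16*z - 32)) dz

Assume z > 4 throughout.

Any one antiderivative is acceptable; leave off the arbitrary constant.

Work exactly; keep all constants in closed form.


Step 1. Decompose ∫((-3*z**2 - 4*z - 32)/(z**3 + 2*z**2 - 16*z - 32)) dz by partial fractions, (-3*z**2 - 4*z - 32)/(z**3 + 2*z**2 - 16*z - 32) = -4/(z + 4) + 3/(z + 2) - 2/(z - 4): now ∫(-2/(z - 4)) dz + ∫(3/(z + 2)) dz + ∫(-4/(z + 4)) dz.
Step 2. Evaluate the standard form [assuming z > -2]: now 3*log(z + 2) + ∫(-2/(z - 4)) dz + ∫(-4/(z + 4)) dz.
Step 3. Evaluate the standard form [assuming z > -4]: now 3*log(z + 2) - 4*log(z + 4) + ∫(-2/(z - 4)) dz.
Step 4. Evaluate the standard form [assuming z > 4]: now -2*log(z - 4) + 3*log(z + 2) - 4*log(z + 4).
Answer: -2*log(z - 4) + 3*log(z + 2) - 4*log(z + 4).


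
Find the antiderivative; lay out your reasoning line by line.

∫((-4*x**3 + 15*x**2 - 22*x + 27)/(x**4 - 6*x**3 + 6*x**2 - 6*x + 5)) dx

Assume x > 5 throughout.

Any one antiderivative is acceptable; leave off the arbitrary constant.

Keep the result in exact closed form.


Step 1. Decompose ∫((-4*x**3 + 15*x**2 - 22*x + 27)/(x**4 - 6*x**3 + 6*x**2 - 6*x + 5)) dx by partial fractions, (-4*x**3 + 15*x**2 - 22*x + 27)/(x**4 - 6*x**3 + 6*x**2 - 6*x + 5) = 3/(x**2 + 1) - 2/(x - 1) - 2/(x - 5): now ∫(-2/(x - 5)) dx + ∫(-2/(x - 1)) dx + ∫(3/(x**2 + 1)) dx.
Step 2. Evaluate the standard form [assuming x > 1]: now -2*log(x - 1) + ∫(-2/(x - 5)) dx + ∫(3/(x**2 + 1)) dx.
Step 3. Evaluate the standard form [assuming x > 5]: now -2*log(x - 5) - 2*log(x - 1) + ∫(3/(x**2 + 1)) dx.
Step 4. Evaluate the standard form: now -2*log(x - 5) - 2*log(x - 1) + 3*atan(x).
Answer: -2*log(x - 5) - 2*log(x - 1) + 3*atan(x).


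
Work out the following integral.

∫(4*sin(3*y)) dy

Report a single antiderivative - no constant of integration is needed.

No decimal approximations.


Answer: -4*cos(3*y)/3.


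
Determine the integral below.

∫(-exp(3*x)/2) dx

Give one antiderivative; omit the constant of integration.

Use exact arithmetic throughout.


Answer: -exp(3*x)/6.


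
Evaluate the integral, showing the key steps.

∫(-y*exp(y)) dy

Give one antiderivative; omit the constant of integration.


Step 1. Integrate ∫(-y*exp(y)) dy by parts with u = y, dv = (-exp(y)) dy, so v = -exp(y): now -y*exp(y) + ∫(exp(y)) dy.
Step 2. Evaluate the standard form: now -y*exp(y) + exp(y).
Answer: -y*exp(y) + exp(y).


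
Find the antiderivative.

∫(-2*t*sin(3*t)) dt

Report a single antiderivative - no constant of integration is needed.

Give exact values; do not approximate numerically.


Answer: 2*t*cos(3*t)/3 - 2*sin(3*t)/9.


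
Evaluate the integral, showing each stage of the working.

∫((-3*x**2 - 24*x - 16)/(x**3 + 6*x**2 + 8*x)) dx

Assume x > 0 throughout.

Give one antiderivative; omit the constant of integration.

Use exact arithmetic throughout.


Step 1. Decompose ∫((-3*x**2 - 24*x - 16)/(x**3 + 6*x**2 + 8*x)) dx by partial fractions, (-3*x**2 - 24*x - 16)/(x**3 + 6*x**2 + 8*x) = 4/(x + 4) - 5/(x + 2) - 2/x: now ∫(-2/x) dx + ∫(-5/(x + 2)) dx + ∫(4/(x + 4)) dx.
Step 2. Evaluate the standard form [assuming x > -2]: now -5*log(x + 2) + ∫(-2/x) dx + ∫(4/(x + 4)) dx.
Step 3. Evaluate the standard form [assuming x > -4]: now -5*log(x + 2) + 4*log(x + 4) + ∫(-2/x) dx.
Step 4. Evaluate the standard form [assuming x > 0]: now -2*log(x) - 5*log(x + 2) + 4*log(x + 4).
Answer: -2*log(x) - 5*log(x + 2) + 4*log(x + 4).


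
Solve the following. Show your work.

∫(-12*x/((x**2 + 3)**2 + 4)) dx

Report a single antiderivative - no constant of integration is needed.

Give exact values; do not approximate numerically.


Step 1. Substitute u = x**2 + 3, turning ∫(-12*x/((x**2 + 3)**2 + 4)) dx into ∫(-6/(u**2 + 4)) du: now ∫(-6/(u**2 + 4)) du.
Step 2. Evaluate the standard form: now -3*atan(u/2).
Step 3. Substitute back u = x**2 + 3: now -3*atan(x**2/2 + 3/2).
Answer: -3*atan(x**2/2 + 3/2).


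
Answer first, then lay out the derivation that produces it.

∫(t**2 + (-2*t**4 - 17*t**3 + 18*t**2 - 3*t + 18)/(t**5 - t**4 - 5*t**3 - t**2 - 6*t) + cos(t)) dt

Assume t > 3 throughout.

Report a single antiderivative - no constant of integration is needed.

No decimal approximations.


The answer is t**3/3 - 3*log(t) - 3*log(t - 3) + 4*log(t + 2) + sin(t) - 2*atan(t).
Step 1. Rewrite: now ∫(t**2) dt + ∫((-2*t**4 - 17*t**3 + 18*t**2 - 3*t + 18)/(t**5 - t**4 - 5*t**3 - t**2 - 6*t)) dt + ∫(cos(t)) dt.
Step 2. Evaluate the standard form: now t**3/3 + ∫((-2*t**4 - 17*t**3 + 18*t**2 - 3*t + 18)/(t**5 - t**4 - 5*t**3 - t**2 - 6*t)) dt + ∫(cos(t)) dt.
Step 3. Decompose ∫((-2*t**4 - 17*t**3 + 18*t**2 - 3*t + 18)/(t**5 - t**4 - 5*t**3 - t**2 - 6*t)) dt by partial fractions, (-2*t**4 - 17*t**3 + 18*t**2 - 3*t + 18)/(t**5 - t**4 - 5*t**3 - t**2 - 6*t) = -2/(t**2 + 1) + 4/(t + 2) - 3/(t - 3) - 3/t: now t**3/3 + ∫(-3/t) dt + ∫(-3/(t - 3)) dt + ∫(4/(t + 2)) dt + ∫(-2/(t**2 + 1)) dt + ∫(cos(t)) dt.
Step 4. Evaluate the standard form [assuming t > 3]: now t**3/3 - 3*log(t - 3) + ∫(-3/t) dt + ∫(4/(t + 2)) dt + ∫(-2/(t**2 + 1)) dt + ∫(cos(t)) dt.
Step 5. Evaluate the standard form [assuming t > 0]: now t**3/3 - 3*log(t) - 3*log(t - 3) + ∫(4/(t + 2)) dt + ∫(-2/(t**2 + 1)) dt + ∫(cos(t)) dt.
Step 6. Evaluate the standard form [assuming t > -2]: now t**3/3 - 3*log(t) - 3*log(t - 3) + 4*log(t + 2) + ∫(-2/(t**2 + 1)) dt + ∫(cos(t)) dt.
Step 7. Evaluate the standard form: now t**3/3 - 3*log(t) - 3*log(t - 3) + 4*log(t + 2) - 2*atan(t) + ∫(cos(t)) dt.
Step 8. Evaluate the standard form: now t**3/3 - 3*log(t) - 3*log(t - 3) + 4*log(t + 2) + sin(t) - 2*atan(t).
Answer: t**3/3 - 3*log(t) - 3*log(t - 3) + 4*log(t + 2) + sin(t) - 2*atan(t).


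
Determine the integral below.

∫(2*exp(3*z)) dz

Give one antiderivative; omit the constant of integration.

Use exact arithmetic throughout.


Answer: 2*exp(3*z)/3.


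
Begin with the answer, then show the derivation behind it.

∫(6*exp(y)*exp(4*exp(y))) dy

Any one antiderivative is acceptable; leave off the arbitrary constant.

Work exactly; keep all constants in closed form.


The answer is 3*exp(4*exp(y))/2.
Step 1. Substitute u = exp(y), turning ∫(6*exp(y)*exp(4*exp(y))) dy into ∫(6*exp(4*u)) du: now ∫(6*exp(4*u)) du.
Step 2. Evaluate the standard form: now 3*exp(4*u)/2.
Step 3. Substitute back u = exp(y): now 3*exp(4*exp(y))/2.
Answer: 3*exp(4*exp(y))/2.


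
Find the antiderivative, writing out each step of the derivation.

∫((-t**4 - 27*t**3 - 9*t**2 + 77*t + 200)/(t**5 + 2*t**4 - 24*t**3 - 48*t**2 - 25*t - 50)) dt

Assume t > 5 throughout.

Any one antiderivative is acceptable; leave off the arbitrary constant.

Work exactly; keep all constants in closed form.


Step 1. Decompose ∫((-t**4 - 27*t**3 - 9*t**2 + 77*t + 200)/(t**5 + 2*t**4 - 24*t**3 - 48*t**2 - 25*t - 50)) dt by partial fractions, (-t**4 - 27*t**3 - 9*t**2 + 77*t + 200)/(t**5 + 2*t**4 - 24*t**3 - 48*t**2 - 25*t - 50) = -4/(t**2 + 1) + 3/(t + 5) - 2/(t + 2) - 2/(t - 5): now ∫(-2/(t - 5)) dt + ∫(-2/(t + 2)) dt + ∫(3/(t + 5)) dt + ∫(-4/(t**2 + 1)) dt.
Step 2. Evaluate the standard form [assuming t > 5]: now -2*log(t - 5) + ∫(-2/(t + 2)) dt + ∫(3/(t + 5)) dt + ∫(-4/(t**2 + 1)) dt.
Step 3. Evaluate the standard form [assuming t > -5]: now -2*log(t - 5) + 3*log(t + 5) + ∫(-2/(t + 2)) dt + ∫(-4/(t**2 + 1)) dt.
Step 4. Evaluate the standard form [assuming t > -2]: now -2*log(t - 5) - 2*log(t + 2) + 3*log(t + 5) + ∫(-4/(t**2 + 1)) dt.
Step 5. Evaluate the standard form: now -2*log(t - 5) - 2*log(t + 2) + 3*log(t + 5) - 4*atan(t).
Answer: -2*log(t - 5) - 2*log(t + 2) + 3*log(t + 5) - 4*atan(t).


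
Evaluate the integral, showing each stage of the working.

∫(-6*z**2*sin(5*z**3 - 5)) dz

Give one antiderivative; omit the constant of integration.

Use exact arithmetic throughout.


Step 1. Substitute u = z**3 - 1, turning ∫(-6*z**2*sin(5*z**3 - 5)) dz into ∫(-2*sin(5*u)) du: now ∫(-2*sin(5*u)) du.
Step 2. Evaluate the standard form: now 2*cos(5*u)/5.
Step 3. Substitute back u = z**3 - 1: now 2*cos(5*z**3 - 5)/5.
Answer: 2*cos(5*z**3 - 5)/5.


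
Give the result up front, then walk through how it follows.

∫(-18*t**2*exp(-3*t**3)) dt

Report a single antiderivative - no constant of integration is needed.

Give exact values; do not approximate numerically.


The answer is 2*exp(-3*t**3).
Step 1. Substitute u = t**3, turning ∫(-18*t**2*exp(-3*t**3)) dt into ∫(-6*exp(-3*u)) du: now ∫(-6*exp(-3*u)) du.
Step 2. Evaluate the standard form: now 2*exp(-3*u).
Step 3. Substitute back u = t**3: now 2*exp(-3*t**3).
Answer: 2*exp(-3*t**3).


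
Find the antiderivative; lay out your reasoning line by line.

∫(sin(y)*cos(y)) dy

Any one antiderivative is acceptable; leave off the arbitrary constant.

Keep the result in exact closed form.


Step 1. Substitute u = sin(y), turning ∫(sin(y)*cos(y)) dy into ∫(u) du: now ∫(u) du.
Step 2. Evaluate the standard form: now u**2/2.
Step 3. Substitute back u = sin(y): now sin(y)**2/2.
Answer: sin(y)**2/2.


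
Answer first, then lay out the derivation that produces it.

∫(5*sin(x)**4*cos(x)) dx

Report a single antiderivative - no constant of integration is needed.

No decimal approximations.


The answer is sin(x)**5.
Step 1. Substitute u = sin(x), turning ∫(5*sin(x)**4*cos(x)) dx into ∫(5*u**4) du: now ∫(5*u**4) du.
Step 2. Evaluate the standard form: now u**5.
Step 3. Substitute back u = sin(x): now sin(x)**5.
Answer: sin(x)**5.


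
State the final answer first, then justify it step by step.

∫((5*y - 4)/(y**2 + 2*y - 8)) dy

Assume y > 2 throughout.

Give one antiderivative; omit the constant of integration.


The answer is log(y - 2) + 4*log(y + 4).
Step 1. Decompose ∫((5*y - 4)/(y**2 + 2*y - 8)) dy by partial fractions, (5*y - 4)/(y**2 + 2*y - 8) = 4/(y + 4) + 1/(y - 2): now ∫(1/(y - 2)) dy + ∫(4/(y + 4)) dy.
Step 2. Evaluate the standard form [assuming y > -4]: now 4*log(y + 4) + ∫(1/(y - 2)) dy.
Step 3. Evaluate the standard form [assuming y > 2]: now log(y - 2) + 4*log(y + 4).
Answer: log(y - 2) + 4*log(y + 4).


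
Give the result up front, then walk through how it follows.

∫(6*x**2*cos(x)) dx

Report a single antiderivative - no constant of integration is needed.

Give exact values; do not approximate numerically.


The answer is 6*x**2*sin(x) + 12*x*cos(x) - 12*sin(x).
Step 1. Integrate ∫(6*x**2*cos(x)) dx by parts with u = x**2, dv = (6*cos(x)) dx, so v = 6*sin(x): now 6*x**2*sin(x) + ∫(-12*x*sin(x)) dx.
Step 2. Integrate ∫(-12*x*sin(x)) dx by parts with u = x, dv = (-12*sin(x)) dx, so v = 12*cos(x): now 6*x**2*sin(x) + 12*x*cos(x) + ∫(-12*cos(x)) dx.
Step 3. Evaluate the standard form: now 6*x**2*sin(x) + 12*x*cos(x) - 12*sin(x).
Answer: 6*x**2*sin(x) + 12*x*cos(x) - 12*sin(x).


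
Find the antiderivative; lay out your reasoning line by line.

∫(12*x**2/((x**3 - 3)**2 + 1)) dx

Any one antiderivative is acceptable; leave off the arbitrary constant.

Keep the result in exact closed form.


Step 1. Substitute u = x**3 - 3, turning ∫(12*x**2/((x**3 - 3)**2 + 1)) dx into ∫(4/(u**2 + 1)) du: now ∫(4/(u**2 + 1)) du.
Step 2. Evaluate the standard form: now 4*atan(u).
Step 3. Substitute back u = x**3 - 3: now 4*atan(x**3 - 3).
Answer: 4*atan(x**3 - 3).


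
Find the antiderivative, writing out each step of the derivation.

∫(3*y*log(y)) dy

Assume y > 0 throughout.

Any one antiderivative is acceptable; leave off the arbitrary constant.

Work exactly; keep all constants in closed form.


Step 1. Integrate ∫(3*y*log(y)) dy by parts with u = log(y), dv = (3*y) dy, so v = 3*y**2/2 [assuming y > 0]: now 3*y**2*log(y)/2 + ∫(-3*y/2) dy.
Step 2. Evaluate the standard form: now 3*y**2*log(y)/2 - 3*y**2/4.
Answer: 3*y**2*log(y)/2 - 3*y**2/4.


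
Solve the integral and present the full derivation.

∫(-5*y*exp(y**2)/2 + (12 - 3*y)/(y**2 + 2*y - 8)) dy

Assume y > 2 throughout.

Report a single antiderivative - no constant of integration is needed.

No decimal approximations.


Step 1. Rewrite: now ∫(-5*y*exp(y**2)/2) dy + ∫((12 - 3*y)/(y**2 + 2*y - 8)) dy.
Step 2. Substitute u = y**2, turning ∫(-5*y*exp(y**2)/2) dy into ∫(-5*exp(u)/4) du: now ∫((12 - 3*y)/(y**2 + 2*y - 8)) dy + ∫(-5*exp(u)/4) du.
Step 3. Evaluate the standard form: now -5*exp(u)/4 + ∫((12 - 3*y)/(y**2 + 2*y - 8)) dy.
Step 4. Substitute back u = y**2: now -5*exp(y**2)/4 + ∫((12 - 3*y)/(y**2 + 2*y - 8)) dy.
Step 5. Decompose ∫((12 - 3*y)/(y**2 + 2*y - 8)) dy by partial fractions, (12 - 3*y)/(y**2 + 2*y - 8) = -4/(y + 4) + 1/(y - 2): now -5*exp(y**2)/4 + ∫(1/(y - 2)) dy + ∫(-4/(y + 4)) dy.
Step 6. Evaluate the standard form [assuming y > -4]: now -5*exp(y**2)/4 - 4*log(y + 4) + ∫(1/(y - 2)) dy.
Step 7. Evaluate the standard form [assuming y > 2]: now -5*exp(y**2)/4 + log(y - 2) - 4*log(y + 4).
Answer: -5*exp(y**2)/4 + log(y - 2) - 4*log(y + 4).


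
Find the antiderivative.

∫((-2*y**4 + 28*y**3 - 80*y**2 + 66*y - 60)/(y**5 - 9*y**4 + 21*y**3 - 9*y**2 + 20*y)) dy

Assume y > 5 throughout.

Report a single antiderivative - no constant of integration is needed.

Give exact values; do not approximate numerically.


Answer: -3*log(y) + 4*log(y - 5) - 3*log(y - 4) + 2*atan(y).


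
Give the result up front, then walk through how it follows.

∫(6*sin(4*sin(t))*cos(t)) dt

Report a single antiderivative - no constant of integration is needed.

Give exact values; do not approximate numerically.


The answer is -3*cos(4*sin(t))/2.
Step 1. Substitute u = sin(t), turning ∫(6*sin(4*sin(t))*cos(t)) dt into ∫(6*sin(4*u)) du: now ∫(6*sin(4*u)) du.
Step 2. Evaluate the standard form: now -3*cos(4*u)/2.
Step 3. Substitute back u = sin(t): now -3*cos(4*sin(t))/2.
Answer: -3*cos(4*sin(t))/2.


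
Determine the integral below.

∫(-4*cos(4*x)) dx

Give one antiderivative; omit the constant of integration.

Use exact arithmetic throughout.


Answer: -sin(4*x).


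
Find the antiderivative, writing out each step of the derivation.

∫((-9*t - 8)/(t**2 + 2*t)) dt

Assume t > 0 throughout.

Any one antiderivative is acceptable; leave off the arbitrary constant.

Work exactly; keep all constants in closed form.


Step 1. Decompose ∫((-9*t - 8)/(t**2 + 2*t)) dt by partial fractions, (-9*t - 8)/(t**2 + 2*t) = -5/(t + 2) - 4/t: now ∫(-4/t) dt + ∫(-5/(t + 2)) dt.
Step 2. Evaluate the standard form [assuming t > 0]: now -4*log(t) + ∫(-5/(t + 2)) dt.
Step 3. Evaluate the standard form [assuming t > -2]: now -4*log(t) - 5*log(t + 2).
Answer: -4*log(t) - 5*log(t + 2).


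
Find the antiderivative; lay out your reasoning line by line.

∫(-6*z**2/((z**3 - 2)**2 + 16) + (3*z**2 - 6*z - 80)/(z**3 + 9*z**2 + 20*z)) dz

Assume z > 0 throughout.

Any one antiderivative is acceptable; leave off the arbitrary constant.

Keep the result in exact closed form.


Step 1. Rewrite: now ∫(-6*z**2/((z**3 - 2)**2 + 16)) dz + ∫((3*z**2 - 6*z - 80)/(z**3 + 9*z**2 + 20*z)) dz.
Step 2. Decompose ∫((3*z**2 - 6*z - 80)/(z**3 + 9*z**2 + 20*z)) dz by partial fractions, (3*z**2 - 6*z - 80)/(z**3 + 9*z**2 + 20*z) = 5/(z + 5) + 2/(z + 4) - 4/z: now ∫(-4/z) dz + ∫(-6*z**2/((z**3 - 2)**2 + 16)) dz + ∫(2/(z + 4)) dz + ∫(5/(z + 5)) dz.
Step 3. Evaluate the standard form [assuming z > 0]: now -4*log(z) + ∫(-6*z**2/((z**3 - 2)**2 + 16)) dz + ∫(2/(z + 4)) dz + ∫(5/(z + 5)) dz.
Step 4. Evaluate the standard form [assuming z > -5]: now -4*log(z) + 5*log(z + 5) + ∫(-6*z**2/((z**3 - 2)**2 + 16)) dz + ∫(2/(z + 4)) dz.
Step 5. Evaluate the standard form [assuming z > -4]: now -4*log(z) + 2*log(z + 4) + 5*log(z + 5) + ∫(-6*z**2/((z**3 - 2)**2 + 16)) dz.
Step 6. Substitute u = z**3 - 2, turning ∫(-6*z**2/((z**3 - 2)**2 + 16)) dz into ∫(-2/(u**2 + 16)) du: now -4*log(z) + 2*log(z + 4) + 5*log(z + 5) + ∫(-2/(u**2 + 16)) du.
Step 7. Evaluate the standard form: now -4*log(z) + 2*log(z + 4) + 5*log(z + 5) - atan(u/4)/2.
Step 8. Substitute back u = z**3 - 2: now -4*log(z) + 2*log(z + 4) + 5*log(z + 5) - atan(z**3/4 - 1/2)/2.
Answer: -4*log(z) + 2*log(z + 4) + 5*log(z + 5) - atan(z**3/4 - 1/2)/2.
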